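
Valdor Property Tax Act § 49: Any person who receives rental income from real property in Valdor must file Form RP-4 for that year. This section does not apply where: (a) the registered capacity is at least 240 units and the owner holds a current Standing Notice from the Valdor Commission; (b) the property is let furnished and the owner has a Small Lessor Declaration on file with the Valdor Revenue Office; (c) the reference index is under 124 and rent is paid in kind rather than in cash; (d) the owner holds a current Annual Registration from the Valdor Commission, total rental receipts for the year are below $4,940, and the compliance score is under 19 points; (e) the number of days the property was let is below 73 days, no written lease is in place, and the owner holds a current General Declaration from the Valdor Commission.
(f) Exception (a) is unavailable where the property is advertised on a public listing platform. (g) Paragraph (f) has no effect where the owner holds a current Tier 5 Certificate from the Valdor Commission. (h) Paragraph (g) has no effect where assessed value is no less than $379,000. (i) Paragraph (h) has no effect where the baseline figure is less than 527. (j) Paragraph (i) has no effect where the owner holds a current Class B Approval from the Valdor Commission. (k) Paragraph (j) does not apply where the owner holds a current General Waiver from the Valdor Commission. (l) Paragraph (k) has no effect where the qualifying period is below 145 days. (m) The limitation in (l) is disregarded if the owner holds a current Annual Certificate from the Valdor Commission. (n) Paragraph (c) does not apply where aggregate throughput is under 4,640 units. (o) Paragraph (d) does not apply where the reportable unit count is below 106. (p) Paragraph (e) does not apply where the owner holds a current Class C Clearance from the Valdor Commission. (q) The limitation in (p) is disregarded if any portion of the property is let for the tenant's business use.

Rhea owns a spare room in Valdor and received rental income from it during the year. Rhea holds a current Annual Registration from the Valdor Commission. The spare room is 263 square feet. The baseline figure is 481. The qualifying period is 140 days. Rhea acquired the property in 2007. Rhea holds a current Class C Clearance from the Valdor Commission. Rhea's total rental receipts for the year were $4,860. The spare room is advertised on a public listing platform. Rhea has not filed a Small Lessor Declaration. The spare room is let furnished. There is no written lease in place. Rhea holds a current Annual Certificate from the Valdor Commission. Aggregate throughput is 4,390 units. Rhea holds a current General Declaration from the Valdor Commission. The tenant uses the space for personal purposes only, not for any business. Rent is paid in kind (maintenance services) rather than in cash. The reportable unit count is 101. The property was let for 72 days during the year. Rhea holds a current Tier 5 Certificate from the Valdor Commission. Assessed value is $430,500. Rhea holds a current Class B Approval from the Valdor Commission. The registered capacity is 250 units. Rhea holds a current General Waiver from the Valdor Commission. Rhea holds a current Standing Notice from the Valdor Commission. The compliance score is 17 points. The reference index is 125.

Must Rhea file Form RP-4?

No — exception (a) applies; Rhea is not required to file Form RP-4.

Exception (a) is satisfied on its face — the registered capacity is 250 units, meeting the 240 units threshold; a current Standing Notice is held. Applying paragraphs (f)–(m): (f) applies (the property is publicly advertised), but is itself disapplied by (g): (g) operates against (f): a current Tier 5 Certificate is held. (h) operates (assessed value is $430,500, meeting the $379,000 threshold), but is displaced by (i): (i) is triggered — the baseline figure is 481, less than the 527 limit. (j) would limit (i) — a current Class B Approval is held — but (k) sets (j) aside: (k) is engaged — a current General Waiver is held. (l) applies (the qualifying period is 140 days, below the 145 days limit), but is set aside by (m): (m) operates against (l): a current Annual Certificate is held. So (a) applies.
Exception (b) requires that the owner has a Small Lessor Declaration on file with the Valdor Revenue Office; but no Small Lessor Declaration is on file, so (b) is unavailable.
Exception (c) does not apply: the reference index is 125, not under 124.
Exception (d)'s conditions are all satisfied: a current Annual Registration is held; total rental receipts for the year are $4,860, below the $4,940 limit; the compliance score is 17 points, under the 19 points limit. Turning to paragraph (o): (o) is engaged — the reportable unit count is 101, below the 106 limit. (d) is therefore removed.
Exception (e) is satisfied on its face — the number of days the property was let is 72 days, below the 73 days limit; there is no written lease; a current General Declaration is held. Turning to paragraphs (p)–(q): (p) operates — a current Class C Clearance is held. (q) is inapplicable (the space is used for personal purposes only), so (p) stands. So (e) is unavailable.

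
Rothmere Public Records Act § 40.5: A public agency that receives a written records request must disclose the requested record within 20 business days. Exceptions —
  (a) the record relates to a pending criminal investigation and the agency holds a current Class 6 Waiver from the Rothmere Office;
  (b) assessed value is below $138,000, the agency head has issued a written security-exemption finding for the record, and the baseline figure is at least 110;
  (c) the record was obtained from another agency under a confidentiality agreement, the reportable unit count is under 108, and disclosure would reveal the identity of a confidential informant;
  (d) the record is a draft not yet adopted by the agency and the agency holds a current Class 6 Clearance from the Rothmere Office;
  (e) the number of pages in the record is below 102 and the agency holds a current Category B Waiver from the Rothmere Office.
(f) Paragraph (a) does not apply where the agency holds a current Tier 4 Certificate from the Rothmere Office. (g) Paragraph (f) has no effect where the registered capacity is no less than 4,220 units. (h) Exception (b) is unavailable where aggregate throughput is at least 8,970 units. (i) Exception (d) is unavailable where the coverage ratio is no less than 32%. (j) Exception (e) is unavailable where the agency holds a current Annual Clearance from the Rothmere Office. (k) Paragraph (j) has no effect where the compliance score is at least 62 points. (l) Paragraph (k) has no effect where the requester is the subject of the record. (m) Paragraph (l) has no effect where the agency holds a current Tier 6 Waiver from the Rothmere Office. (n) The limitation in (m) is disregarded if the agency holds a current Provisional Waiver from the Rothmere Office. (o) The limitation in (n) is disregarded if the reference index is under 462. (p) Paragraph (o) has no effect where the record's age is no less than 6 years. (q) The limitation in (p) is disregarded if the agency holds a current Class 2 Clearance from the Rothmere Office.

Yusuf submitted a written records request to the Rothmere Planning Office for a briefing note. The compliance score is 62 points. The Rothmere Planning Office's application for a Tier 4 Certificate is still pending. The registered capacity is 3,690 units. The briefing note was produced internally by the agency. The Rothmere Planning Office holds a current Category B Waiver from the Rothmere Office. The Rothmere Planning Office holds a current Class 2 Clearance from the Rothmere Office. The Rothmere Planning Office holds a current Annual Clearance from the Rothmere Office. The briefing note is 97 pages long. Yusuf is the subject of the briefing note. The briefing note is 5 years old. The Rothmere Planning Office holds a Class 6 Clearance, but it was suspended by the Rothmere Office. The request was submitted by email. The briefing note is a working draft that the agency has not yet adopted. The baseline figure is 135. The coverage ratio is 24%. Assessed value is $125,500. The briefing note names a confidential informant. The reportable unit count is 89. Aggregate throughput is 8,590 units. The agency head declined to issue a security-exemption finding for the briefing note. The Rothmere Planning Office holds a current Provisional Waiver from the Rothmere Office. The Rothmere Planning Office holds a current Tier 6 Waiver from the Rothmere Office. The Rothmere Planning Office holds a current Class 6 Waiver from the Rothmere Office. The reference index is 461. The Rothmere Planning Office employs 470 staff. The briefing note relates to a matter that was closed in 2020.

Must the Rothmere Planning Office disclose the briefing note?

No — exception (e) applies; the Rothmere Planning Office is not required to disclose the briefing note.

Exception (a) does not apply: the briefing note relates to a closed matter.
Exception (b) fails — the agency head declined to issue a security-exemption finding.
Exception (c) requires that the record was obtained from another agency under a confidentiality agreement; but the briefing note was produced internally, so (c) is unavailable.
Exception (d) does not apply: no current Class 6 Clearance is held.
Exception (e) is satisfied on its face — the number of pages in the record is 97, below the 102 limit; a current Category B Waiver is held. Considering the limiting provisions: (j) operates (a current Annual Clearance is held), but is displaced by (k): (k) operates against (j): the compliance score is 62 points, meeting the 62 points threshold. (l) would limit (k) — Yusuf is the subject of the briefing note — but (m) sets (l) aside: (m) operates against (l): a current Tier 6 Waiver is held. (n) is triggered (a current Provisional Waiver is held), but is displaced by (o): (o) is triggered — the reference index is 461, under the 462 limit. (p) is inapplicable (the record's age is 5 years, short of 6 years), so (o) stands. So (e) applies.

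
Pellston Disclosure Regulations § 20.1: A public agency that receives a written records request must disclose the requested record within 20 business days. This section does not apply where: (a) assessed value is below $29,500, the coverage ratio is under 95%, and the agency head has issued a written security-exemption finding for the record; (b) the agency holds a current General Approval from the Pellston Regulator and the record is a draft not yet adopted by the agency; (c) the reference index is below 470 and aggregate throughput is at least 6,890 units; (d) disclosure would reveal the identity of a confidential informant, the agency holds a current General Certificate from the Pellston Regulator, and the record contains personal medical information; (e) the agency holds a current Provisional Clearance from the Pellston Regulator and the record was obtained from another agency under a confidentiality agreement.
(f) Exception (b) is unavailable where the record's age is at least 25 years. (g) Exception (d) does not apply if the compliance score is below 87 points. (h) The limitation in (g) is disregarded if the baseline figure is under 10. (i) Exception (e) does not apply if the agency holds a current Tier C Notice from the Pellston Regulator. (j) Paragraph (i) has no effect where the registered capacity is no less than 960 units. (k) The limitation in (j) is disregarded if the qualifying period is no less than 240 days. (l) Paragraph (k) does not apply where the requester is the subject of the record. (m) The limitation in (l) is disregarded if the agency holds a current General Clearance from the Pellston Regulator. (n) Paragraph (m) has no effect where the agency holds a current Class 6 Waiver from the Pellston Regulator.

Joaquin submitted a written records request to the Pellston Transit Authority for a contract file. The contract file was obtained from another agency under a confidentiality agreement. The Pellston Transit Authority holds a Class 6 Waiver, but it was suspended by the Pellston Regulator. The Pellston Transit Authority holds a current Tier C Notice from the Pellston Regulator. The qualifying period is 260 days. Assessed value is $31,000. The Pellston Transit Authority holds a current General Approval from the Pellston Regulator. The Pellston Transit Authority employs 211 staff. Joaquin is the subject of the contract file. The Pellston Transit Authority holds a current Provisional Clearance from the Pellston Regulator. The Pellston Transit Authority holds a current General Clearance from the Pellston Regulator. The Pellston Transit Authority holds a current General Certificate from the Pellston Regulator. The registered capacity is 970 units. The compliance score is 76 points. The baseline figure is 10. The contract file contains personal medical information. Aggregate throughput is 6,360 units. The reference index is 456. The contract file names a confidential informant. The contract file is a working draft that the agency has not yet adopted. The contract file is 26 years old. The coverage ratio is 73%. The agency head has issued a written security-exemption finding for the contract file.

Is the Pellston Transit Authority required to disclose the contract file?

Yes — the Pellston Transit Authority must disclose the contract file.

Exception (a) fails — assessed value is $31,000, not below $29,500.
Exception (b): a current General Approval is held; the contract file is an unadopted draft — every condition holds. Turning to paragraph (f): (f) operates — the record's age is 26 years, meeting the 25 years threshold. Exception (b) does not apply.
Exception (c) requires that aggregate throughput is at least 6,890 units; but aggregate throughput is 6,360 units, short of 6,890 units, so (c) is unavailable.
Exception (d)'s conditions are all satisfied: the contract file names a confidential informant; a current General Certificate is held; the contract file contains personal medical information. But: (g) applies — the compliance score is 76 points, below the 87 points limit. (h), which would lift (g), is inapplicable — the baseline figure is 10, not under 10. Exception (d) does not apply.
Exception (e): a current Provisional Clearance is held; the contract file was obtained under a confidentiality agreement — every condition holds. However, paragraphs (i)–(n) must be considered: (i) operates against (e): a current Tier C Notice is held. (j) would limit (i) — the registered capacity is 970 units, meeting the 960 units threshold — but (k) sets (j) aside: (k) is engaged — the qualifying period is 260 days, meeting the 240 days threshold. (l) would limit (k) — Joaquin is the subject of the contract file — but (m) sets (l) aside: (m) operates against (l): a current General Clearance is held. (n) does not operate here (no current Class 6 Waiver is held), so (m) stands. Exception (e) does not apply.
Every exception is unavailable, so the rule governs.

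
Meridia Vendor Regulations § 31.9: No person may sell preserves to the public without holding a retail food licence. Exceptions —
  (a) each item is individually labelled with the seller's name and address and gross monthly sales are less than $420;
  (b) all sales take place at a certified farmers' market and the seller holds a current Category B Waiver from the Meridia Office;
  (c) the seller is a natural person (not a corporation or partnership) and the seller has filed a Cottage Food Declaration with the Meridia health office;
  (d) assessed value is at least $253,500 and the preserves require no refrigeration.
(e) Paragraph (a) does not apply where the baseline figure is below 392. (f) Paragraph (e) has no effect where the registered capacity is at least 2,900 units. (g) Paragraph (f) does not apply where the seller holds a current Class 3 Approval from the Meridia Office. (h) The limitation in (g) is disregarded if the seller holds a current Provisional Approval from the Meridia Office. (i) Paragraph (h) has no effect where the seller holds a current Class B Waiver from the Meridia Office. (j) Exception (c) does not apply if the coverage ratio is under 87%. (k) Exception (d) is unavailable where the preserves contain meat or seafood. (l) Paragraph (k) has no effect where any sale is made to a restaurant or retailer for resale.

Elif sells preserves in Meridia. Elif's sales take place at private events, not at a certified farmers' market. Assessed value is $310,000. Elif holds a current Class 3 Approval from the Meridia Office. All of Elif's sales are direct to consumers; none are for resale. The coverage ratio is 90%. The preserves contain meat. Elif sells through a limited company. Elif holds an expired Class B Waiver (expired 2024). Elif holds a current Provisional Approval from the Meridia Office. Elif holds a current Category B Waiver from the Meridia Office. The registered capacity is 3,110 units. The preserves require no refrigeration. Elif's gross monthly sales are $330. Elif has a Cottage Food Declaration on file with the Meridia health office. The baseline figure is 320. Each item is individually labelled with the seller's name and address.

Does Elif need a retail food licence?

Exception (a) is satisfied on its face — items are individually labelled; gross monthly sales are $330, less than the $420 limit. Under paragraphs (e)–(i): (e) would limit (a) — the baseline figure is 320, below the 392 limit — but (f) sets (e) aside: (f) operates — the registered capacity is 3,110 units, meeting the 2,900 units threshold. (g) operates (a current Class 3 Approval is held), but is set aside by (h): (h) operates — a current Provisional Approval is held. (i) is inapplicable (no current Class B Waiver is held), so (h) stands. Exception (a) stands.
Exception (b) requires that all sales take place at a certified farmers' market; but sales are at private events, not a certified farmers' market, so (b) is unavailable.
Exception (c) does not apply: the seller operates through a limited company.
Exception (d) is satisfied on its face — assessed value is $310,000, meeting the $253,500 threshold; the preserves are shelf-stable. However, paragraphs (k)–(l) must be considered: (k) operates against (d): the preserves contain meat. (l) is inapplicable (no sales are for resale), so (k) stands. (d) is therefore removed.

No — exception (a) applies; Elif is not required to hold a retail food licence.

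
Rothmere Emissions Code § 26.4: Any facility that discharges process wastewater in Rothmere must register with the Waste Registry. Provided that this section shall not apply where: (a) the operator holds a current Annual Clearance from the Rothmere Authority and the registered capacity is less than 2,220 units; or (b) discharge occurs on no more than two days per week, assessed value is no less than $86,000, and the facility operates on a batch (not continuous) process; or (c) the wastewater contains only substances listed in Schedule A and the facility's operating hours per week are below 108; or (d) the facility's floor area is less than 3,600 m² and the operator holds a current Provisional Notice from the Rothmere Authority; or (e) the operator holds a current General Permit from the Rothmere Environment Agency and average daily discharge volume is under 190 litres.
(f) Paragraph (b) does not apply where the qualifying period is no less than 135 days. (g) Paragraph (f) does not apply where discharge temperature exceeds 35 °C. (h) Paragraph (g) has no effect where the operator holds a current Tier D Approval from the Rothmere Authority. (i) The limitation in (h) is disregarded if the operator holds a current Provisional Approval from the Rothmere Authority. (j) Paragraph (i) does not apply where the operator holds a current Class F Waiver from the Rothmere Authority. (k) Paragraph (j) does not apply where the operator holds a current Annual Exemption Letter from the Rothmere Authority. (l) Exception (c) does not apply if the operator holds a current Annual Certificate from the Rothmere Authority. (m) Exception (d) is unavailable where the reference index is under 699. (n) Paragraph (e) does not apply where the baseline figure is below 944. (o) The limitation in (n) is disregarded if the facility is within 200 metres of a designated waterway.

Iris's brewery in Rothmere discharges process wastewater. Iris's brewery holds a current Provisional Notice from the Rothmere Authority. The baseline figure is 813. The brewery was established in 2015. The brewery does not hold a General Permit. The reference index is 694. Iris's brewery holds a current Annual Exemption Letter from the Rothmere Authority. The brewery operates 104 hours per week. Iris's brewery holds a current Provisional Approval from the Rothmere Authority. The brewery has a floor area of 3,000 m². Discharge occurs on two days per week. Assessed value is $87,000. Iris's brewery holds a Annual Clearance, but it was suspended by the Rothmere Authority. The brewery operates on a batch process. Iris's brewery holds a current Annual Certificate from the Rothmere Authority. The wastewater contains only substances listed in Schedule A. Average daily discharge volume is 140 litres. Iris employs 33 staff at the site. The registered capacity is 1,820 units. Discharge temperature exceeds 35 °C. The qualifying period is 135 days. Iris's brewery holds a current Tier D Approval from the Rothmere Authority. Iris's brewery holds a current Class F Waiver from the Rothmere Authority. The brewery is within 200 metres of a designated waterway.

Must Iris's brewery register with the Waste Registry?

Exception (a) does not apply: no current Annual Clearance is held.
Exception (b)'s conditions are all satisfied: discharge occurs on no more than two days per week; assessed value is $87,000, meeting the $86,000 threshold; the facility operates on a batch process. As to paragraphs (f)–(k): (f) is engaged (the qualifying period is 135 days, meeting the 135 days threshold), but is itself disapplied by (g): (g) operates against (f): discharge temperature exceeds 35 °C. (h) is triggered (a current Tier D Approval is held), but is itself disapplied by (i): (i) operates against (h): a current Provisional Approval is held. (j) would limit (i) — a current Class F Waiver is held — but (k) sets (j) aside: (k) operates against (j): a current Annual Exemption Letter is held. So (b) applies.
All of (c)'s requirements are met (the wastewater is Schedule-A-only; the facility's operating hours per week are 104, below the 108 limit). But applying paragraph (l): (l) operates against (c): a current Annual Certificate is held. So (c) is unavailable.
Exception (d): the facility's floor area is 3,000 m², less than the 3,600 m² limit; a current Provisional Notice is held — every condition holds. However, paragraph (m) must be considered: (m) operates against (d): the reference index is 694, under the 699 limit. Exception (d) does not apply.
Exception (e) fails — no General Permit is held.

No — exception (b) applies; Iris's brewery is not required to register with the Waste Registry.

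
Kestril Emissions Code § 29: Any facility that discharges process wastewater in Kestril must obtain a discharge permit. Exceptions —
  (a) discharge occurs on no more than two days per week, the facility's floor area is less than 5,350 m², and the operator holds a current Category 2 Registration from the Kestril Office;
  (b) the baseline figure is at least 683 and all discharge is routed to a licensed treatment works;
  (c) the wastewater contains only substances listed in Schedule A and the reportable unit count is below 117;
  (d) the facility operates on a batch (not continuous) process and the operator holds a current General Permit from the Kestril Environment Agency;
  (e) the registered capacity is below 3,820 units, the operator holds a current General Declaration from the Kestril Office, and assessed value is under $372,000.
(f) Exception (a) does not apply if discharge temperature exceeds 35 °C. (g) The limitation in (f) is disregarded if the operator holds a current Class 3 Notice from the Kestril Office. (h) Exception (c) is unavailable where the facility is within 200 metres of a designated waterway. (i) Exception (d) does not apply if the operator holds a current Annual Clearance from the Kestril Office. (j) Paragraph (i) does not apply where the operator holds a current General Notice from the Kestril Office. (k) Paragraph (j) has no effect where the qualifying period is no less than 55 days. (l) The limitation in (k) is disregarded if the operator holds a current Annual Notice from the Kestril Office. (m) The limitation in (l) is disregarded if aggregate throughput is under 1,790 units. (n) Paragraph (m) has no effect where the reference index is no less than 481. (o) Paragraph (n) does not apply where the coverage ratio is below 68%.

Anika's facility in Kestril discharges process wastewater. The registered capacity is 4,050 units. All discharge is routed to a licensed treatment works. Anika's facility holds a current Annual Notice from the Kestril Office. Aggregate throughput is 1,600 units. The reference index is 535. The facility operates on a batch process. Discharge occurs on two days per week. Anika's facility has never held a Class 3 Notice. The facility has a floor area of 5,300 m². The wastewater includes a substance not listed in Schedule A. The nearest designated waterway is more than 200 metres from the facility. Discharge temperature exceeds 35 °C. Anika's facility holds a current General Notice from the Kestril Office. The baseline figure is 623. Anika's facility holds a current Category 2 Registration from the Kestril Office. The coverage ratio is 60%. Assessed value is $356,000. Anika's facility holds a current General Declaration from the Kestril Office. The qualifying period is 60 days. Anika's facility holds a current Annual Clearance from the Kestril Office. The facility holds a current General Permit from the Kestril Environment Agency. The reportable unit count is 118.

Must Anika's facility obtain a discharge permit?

Yes — Anika's facility must obtain a discharge permit.

Exception (a): discharge occurs on no more than two days per week; the facility's floor area is 5,300 m², less than the 5,350 m² limit; a current Category 2 Registration is held — every condition holds. Turning to paragraphs (f)–(g): (f) is engaged — discharge temperature exceeds 35 °C. (g), which would lift (f), does not operate here — no current Class 3 Notice is held. So (a) is unavailable.
Exception (b) requires that the baseline figure is at least 683; but the baseline figure is 623, short of 683, so (b) is unavailable.
Exception (c) does not apply: the wastewater includes a non-Schedule-A substance.
Exception (d)'s conditions are all satisfied: the facility operates on a batch process; a current General Permit is held. But: (i) is triggered — a current Annual Clearance is held. (j) would limit (i) — a current General Notice is held — but (k) sets (j) aside: (k) operates against (j): the qualifying period is 60 days, meeting the 55 days threshold. (l) is triggered (a current Annual Notice is held), but yields to (m): (m) is engaged — aggregate throughput is 1,600 units, under the 1,790 units limit. (n) would limit (m) — the reference index is 535, meeting the 481 threshold — but (o) sets (n) aside: (o) is engaged — the coverage ratio is 60%, below the 68% limit. Exception (d) does not apply.
Exception (e) does not apply: the registered capacity is 4,050 units, not below 3,820 units.
None of the exceptions is available; § 29 applies in full.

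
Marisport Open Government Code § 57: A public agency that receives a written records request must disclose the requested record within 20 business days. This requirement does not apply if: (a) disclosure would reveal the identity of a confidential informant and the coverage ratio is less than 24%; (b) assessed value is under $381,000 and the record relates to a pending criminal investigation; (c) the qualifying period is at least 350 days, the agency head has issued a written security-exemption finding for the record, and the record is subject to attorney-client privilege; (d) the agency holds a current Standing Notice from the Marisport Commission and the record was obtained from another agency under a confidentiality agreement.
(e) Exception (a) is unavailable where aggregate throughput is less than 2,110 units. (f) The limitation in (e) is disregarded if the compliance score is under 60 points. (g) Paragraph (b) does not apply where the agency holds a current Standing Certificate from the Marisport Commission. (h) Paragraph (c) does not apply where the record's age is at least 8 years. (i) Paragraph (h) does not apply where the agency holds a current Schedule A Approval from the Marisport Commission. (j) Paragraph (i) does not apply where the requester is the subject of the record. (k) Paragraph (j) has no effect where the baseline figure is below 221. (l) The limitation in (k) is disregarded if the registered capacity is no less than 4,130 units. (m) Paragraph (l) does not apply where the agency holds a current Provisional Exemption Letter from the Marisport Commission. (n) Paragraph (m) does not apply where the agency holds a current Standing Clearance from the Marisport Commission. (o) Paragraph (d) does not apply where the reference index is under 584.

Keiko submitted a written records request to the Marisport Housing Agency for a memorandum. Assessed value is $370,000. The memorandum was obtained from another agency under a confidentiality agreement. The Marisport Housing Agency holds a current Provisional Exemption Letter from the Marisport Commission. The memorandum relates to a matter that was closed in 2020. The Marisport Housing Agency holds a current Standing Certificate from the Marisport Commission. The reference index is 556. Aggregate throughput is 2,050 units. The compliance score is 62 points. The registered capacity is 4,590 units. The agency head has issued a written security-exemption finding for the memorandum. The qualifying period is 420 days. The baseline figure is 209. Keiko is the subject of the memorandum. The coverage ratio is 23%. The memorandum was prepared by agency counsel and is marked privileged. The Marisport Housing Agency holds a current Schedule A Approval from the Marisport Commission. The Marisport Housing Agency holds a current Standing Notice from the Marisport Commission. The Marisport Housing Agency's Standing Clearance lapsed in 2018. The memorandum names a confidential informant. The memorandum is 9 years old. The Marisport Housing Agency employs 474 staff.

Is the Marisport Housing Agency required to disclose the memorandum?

All of (a)'s requirements are met (the memorandum names a confidential informant; the coverage ratio is 23%, less than the 24% limit). But applying paragraphs (e)–(f): (e) operates against (a): aggregate throughput is 2,050 units, less than the 2,110 units limit. (f) is not triggered (the compliance score is 62 points, not under 60 points), so (e) stands. (a) is therefore removed.
Exception (b) requires that the record relates to a pending criminal investigation; but the memorandum relates to a closed matter, so (b) is unavailable.
Exception (c)'s conditions are all satisfied: the qualifying period is 420 days, meeting the 350 days threshold; a written security-exemption finding has been issued; the memorandum is privileged. Under paragraphs (h)–(n): (h) is engaged (the record's age is 9 years, meeting the 8 years threshold), but yields to (i): (i) operates — a current Schedule A Approval is held. (j) is engaged (Keiko is the subject of the memorandum), but is overridden by (k): (k) operates — the baseline figure is 209, below the 221 limit. (l) would limit (k) — the registered capacity is 4,590 units, meeting the 4,130 units threshold — but (m) sets (l) aside: (m) operates against (l): a current Provisional Exemption Letter is held. (n), which would lift (m), does not operate here — the Standing Clearance is not current. So (c) applies.
All of (d)'s requirements are met (a current Standing Notice is held; the memorandum was obtained under a confidentiality agreement). But: (o) operates — the reference index is 556, under the 584 limit. So (d) is unavailable.

No — exception (c) applies; the Marisport Housing Agency is not required to disclose the memorandum.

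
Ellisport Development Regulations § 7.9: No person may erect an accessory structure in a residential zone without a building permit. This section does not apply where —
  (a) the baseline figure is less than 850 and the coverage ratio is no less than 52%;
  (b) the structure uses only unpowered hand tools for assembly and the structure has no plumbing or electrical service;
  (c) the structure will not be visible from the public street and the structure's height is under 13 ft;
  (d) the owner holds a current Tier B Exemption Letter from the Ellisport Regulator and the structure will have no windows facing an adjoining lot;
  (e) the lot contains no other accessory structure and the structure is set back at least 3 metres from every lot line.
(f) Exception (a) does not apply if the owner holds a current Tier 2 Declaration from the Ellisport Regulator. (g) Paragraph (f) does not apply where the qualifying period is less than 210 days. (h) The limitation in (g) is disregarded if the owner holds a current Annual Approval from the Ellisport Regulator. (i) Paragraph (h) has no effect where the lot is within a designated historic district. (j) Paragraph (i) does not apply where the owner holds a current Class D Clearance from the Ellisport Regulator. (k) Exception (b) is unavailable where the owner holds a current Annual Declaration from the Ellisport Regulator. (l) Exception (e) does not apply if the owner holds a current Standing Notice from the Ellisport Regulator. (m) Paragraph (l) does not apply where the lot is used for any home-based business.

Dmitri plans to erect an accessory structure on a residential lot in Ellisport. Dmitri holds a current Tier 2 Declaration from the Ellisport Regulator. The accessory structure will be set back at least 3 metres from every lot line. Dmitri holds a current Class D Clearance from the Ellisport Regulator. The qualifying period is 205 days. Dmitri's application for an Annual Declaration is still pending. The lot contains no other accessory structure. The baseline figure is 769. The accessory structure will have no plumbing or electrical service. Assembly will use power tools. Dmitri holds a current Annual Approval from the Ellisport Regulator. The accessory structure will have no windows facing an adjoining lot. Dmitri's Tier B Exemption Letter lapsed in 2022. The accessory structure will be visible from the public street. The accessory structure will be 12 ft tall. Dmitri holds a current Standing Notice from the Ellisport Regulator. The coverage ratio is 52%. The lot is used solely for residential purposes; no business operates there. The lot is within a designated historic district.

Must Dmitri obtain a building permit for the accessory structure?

Exception (a): the baseline figure is 769, less than the 850 limit; the coverage ratio is 52%, meeting the 52% threshold — every condition holds. Turning to paragraphs (f)–(j): (f) operates — a current Tier 2 Declaration is held. (g) applies (the qualifying period is 205 days, less than the 210 days limit), but is displaced by (h): (h) is engaged — a current Annual Approval is held. (i) would limit (h) — the lot is in a historic district — but (j) sets (i) aside: (j) operates — a current Class D Clearance is held. (a) is therefore removed.
Exception (b) does not apply: assembly uses power tools.
Exception (c) fails — the structure will be visible from the street.
Exception (d) does not apply: there is no Tier B Exemption Letter in force.
All of (e)'s requirements are met (the lot has no other accessory structure; the setback is at least 3 m on every side). However, paragraphs (l)–(m) must be considered: (l) operates against (e): a current Standing Notice is held. (m) is not engaged (the lot is solely residential), so (l) stands. So (e) is unavailable.
None of the exceptions is available; § 7.9 applies in full.

Yes — Dmitri must obtain a building permit.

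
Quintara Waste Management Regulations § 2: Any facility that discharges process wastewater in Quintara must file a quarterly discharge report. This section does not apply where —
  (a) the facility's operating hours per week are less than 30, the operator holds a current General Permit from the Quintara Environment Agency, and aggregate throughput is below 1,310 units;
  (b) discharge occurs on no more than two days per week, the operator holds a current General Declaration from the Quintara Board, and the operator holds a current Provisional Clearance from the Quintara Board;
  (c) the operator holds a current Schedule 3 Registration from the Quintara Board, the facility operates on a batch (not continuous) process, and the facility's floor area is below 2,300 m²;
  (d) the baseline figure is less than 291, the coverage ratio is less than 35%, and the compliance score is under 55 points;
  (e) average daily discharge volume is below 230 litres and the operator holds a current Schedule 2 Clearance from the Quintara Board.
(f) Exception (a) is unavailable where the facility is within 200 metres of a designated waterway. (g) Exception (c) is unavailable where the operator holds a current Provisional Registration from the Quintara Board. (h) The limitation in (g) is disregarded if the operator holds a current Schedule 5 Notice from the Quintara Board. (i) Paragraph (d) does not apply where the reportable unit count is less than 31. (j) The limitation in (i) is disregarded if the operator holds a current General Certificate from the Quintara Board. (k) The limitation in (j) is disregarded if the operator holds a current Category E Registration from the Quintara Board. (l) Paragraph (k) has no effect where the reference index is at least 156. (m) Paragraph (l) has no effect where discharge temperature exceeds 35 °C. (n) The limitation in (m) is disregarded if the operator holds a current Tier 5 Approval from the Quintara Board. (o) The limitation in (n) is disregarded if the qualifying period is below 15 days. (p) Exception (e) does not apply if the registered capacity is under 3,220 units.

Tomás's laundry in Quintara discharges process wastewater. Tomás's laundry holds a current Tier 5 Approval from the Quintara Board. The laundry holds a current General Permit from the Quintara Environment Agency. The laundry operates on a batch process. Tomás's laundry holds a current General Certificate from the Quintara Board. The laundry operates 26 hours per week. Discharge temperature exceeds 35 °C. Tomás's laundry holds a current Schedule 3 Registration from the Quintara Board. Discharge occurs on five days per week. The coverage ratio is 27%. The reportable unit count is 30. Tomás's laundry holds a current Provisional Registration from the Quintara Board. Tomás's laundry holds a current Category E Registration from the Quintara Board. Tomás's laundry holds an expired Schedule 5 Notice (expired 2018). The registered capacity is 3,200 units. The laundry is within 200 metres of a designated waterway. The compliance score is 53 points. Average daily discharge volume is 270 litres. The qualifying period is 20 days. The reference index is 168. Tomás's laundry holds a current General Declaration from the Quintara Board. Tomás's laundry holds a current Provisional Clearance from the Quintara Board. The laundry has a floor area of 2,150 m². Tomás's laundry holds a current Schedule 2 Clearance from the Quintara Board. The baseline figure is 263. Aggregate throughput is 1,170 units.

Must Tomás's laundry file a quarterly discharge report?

Exception (a)'s conditions are all satisfied: the facility's operating hours per week are 26, less than the 30 limit; a current General Permit is held; aggregate throughput is 1,170 units, below the 1,310 units limit. Turning to paragraph (f): (f) operates against (a): the laundry is within 200 m of a designated waterway. (a) is therefore removed.
Exception (b) does not apply: discharge occurs on five days per week.
Exception (c)'s conditions are all satisfied: a current Schedule 3 Registration is held; the facility operates on a batch process; the facility's floor area is 2,150 m², below the 2,300 m² limit. However, paragraphs (g)–(h) must be considered: (g) operates against (c): a current Provisional Registration is held. (h) does not operate here (no current Schedule 5 Notice is held), so (g) stands. Exception (c) does not apply.
Exception (d) is satisfied on its face — the baseline figure is 263, less than the 291 limit; the coverage ratio is 27%, less than the 35% limit; the compliance score is 53 points, under the 55 points limit. Considering the limiting provisions: (i) is engaged (the reportable unit count is 30, less than the 31 limit), but is displaced by (j): (j) applies — a current General Certificate is held. (k) would limit (j) — a current Category E Registration is held — but (l) sets (k) aside: (l) operates — the reference index is 168, meeting the 156 threshold. (m) would limit (l) — discharge temperature exceeds 35 °C — but (n) sets (m) aside: (n) applies — a current Tier 5 Approval is held. (o), which would lift (n), is inapplicable — the qualifying period is 20 days, not below 15 days. Exception (d) stands.
Exception (e) requires that average daily discharge volume is below 230 litres; but average daily discharge volume is 270 litres, not below 230 litres, so (e) is unavailable.

No — exception (d) applies; Tomás's laundry is not required to file a quarterly discharge report.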